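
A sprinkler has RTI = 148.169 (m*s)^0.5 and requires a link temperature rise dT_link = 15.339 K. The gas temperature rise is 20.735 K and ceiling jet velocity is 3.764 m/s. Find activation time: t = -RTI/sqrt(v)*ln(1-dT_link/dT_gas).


dT_link/dT_gas = 0.73976
ln(1 - 0.73976) = -1.3462
t = -148.169 / sqrt(3.764) * -1.3462 = 102.81 s

102.81 s


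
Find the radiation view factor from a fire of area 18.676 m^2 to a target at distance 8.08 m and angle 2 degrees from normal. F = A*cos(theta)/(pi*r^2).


cos(2 deg) = 0.99939
pi*r^2 = 205.10
F = 18.676 * 0.99939 / 205.10 = 0.091001

0.091001


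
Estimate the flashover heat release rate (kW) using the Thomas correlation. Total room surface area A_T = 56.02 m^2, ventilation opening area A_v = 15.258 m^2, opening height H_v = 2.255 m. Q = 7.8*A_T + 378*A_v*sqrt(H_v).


7.8*A_T = 436.956
sqrt(H_v) = 1.5017
378*A_v*sqrt(H_v) = 8660.9
Q = 436.956 + 8660.9 = 9097.8 kW

9097.8 kW


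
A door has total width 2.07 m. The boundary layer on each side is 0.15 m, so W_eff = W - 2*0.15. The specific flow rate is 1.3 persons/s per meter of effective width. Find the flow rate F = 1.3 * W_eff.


W_eff = 2.07 - 0.30 = 1.77 m
F = 1.3 * 1.77 = 2.301 persons/s

2.301 persons/s


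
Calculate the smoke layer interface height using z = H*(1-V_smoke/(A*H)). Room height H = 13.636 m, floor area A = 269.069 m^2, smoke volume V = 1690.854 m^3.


V/(A*H) = 0.46085
1 - 0.46085 = 0.53915
z = 13.636 * 0.53915 = 7.3519 m

7.3519 m


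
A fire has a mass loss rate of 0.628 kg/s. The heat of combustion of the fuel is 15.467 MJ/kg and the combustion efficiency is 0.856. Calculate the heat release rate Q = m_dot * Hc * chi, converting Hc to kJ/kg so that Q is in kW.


Hc = 15.467 MJ/kg = 15.467 * 1000 kJ/kg = 15467 kJ/kg
Q = 0.628 kg/s * 15467 kJ/kg * 0.856 = 8314.6 kW

8314.6 kW


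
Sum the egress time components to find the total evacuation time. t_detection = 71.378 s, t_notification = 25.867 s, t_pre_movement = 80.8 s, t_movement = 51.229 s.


Total = 71.378 + 25.867 + 80.8 + 51.229 = 229.274 s

229.274 s


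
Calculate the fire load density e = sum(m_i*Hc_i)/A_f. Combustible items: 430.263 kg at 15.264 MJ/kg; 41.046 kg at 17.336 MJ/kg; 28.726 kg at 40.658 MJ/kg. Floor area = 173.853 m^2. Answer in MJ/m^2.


Total energy = 430.263*15.264 + 41.046*17.336 + 28.726*40.658
= 6567.534 + 711.5735 + 1167.942
= 8447.050 MJ
e = 8447.050 / 173.853 = 48.587 MJ/m^2

48.587 MJ/m^2


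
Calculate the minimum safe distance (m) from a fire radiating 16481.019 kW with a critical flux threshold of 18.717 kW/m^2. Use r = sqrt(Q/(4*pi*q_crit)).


4*pi*q_crit = 235.20
Q/(4*pi*q_crit) = 70.071
r = sqrt(70.071) = 8.3708 m

8.3708 m


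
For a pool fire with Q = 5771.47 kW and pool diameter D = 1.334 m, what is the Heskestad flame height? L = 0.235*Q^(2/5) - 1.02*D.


Q^(2/5) = 31.953
0.235 * Q^(2/5) = 7.5090
1.02 * D = 1.3607
L = 6.1483 m

6.1483 m


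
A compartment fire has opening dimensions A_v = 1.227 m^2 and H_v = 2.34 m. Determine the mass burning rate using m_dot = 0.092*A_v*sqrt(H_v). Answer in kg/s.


sqrt(H_v) = 1.5297
m_dot = 0.092 * 1.227 * 1.5297 = 0.17268 kg/s

0.17268 kg/s


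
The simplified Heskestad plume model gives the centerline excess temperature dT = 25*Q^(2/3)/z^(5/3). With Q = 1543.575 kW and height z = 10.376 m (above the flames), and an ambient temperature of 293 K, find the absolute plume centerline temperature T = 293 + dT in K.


Q^(2/3) = 133.56
z^(5/3) = 49.361
dT = 25 * 133.56 / 49.361 = 67.646 K
T = 293 + 67.646 = 360.65 K

360.65 K


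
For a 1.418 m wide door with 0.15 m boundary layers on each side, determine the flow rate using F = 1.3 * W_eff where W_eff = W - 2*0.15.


W_eff = 1.418 - 0.30 = 1.118 m
F = 1.3 * 1.118 = 1.4534 persons/s

1.4534 persons/s


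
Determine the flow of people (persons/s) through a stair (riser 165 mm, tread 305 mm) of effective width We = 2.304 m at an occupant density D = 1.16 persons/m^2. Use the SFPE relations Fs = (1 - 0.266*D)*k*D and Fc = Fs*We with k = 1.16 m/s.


1 - 0.266*D = 1 - 0.266*1.16 = 0.69144
Fs = 0.69144 * 1.16 * 1.16 = 0.93040 persons/(s*m)
Fc = 0.93040 * 2.304 = 2.1436 persons/s

2.1436 persons/s


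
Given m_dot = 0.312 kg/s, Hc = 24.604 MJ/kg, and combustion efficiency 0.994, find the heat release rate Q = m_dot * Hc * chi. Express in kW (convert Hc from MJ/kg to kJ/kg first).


Hc = 24.604 MJ/kg = 24.604 * 1000 kJ/kg = 24604 kJ/kg
Q = 0.312 kg/s * 24604 kJ/kg * 0.994 = 7630.4 kW

7630.4 kW


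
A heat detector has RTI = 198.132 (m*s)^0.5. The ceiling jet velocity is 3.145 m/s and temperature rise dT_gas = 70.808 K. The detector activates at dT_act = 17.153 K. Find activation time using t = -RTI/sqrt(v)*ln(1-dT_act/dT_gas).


dT_act/dT_gas = 0.24225
ln(1 - 0.24225) = -0.27740
t = -198.132 / sqrt(3.145) * -0.27740 = 30.992 s

30.992 s


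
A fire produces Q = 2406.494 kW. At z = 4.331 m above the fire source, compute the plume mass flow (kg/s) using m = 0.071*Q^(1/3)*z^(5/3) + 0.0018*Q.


Q^(1/3) = 13.401
z^(5/3) = 11.507
First term = 0.071 * 13.401 * 11.507 = 10.949
Second term = 0.0018 * 2406.494 = 4.3317
m = 15.280 kg/s

15.280 kg/s


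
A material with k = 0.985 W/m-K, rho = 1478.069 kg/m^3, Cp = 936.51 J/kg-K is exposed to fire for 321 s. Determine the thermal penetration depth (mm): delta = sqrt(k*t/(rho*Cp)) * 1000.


alpha = 0.985 / (1478.069 * 936.51) = 7.1159e-07 m^2/s
alpha * t = 0.00022842
delta = sqrt(0.00022842) * 1000 = 15.114 mm

15.114 mm


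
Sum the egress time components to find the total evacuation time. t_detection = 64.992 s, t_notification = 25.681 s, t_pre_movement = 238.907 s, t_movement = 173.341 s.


Total = 64.992 + 25.681 + 238.907 + 173.341 = 502.921 s

502.921 s


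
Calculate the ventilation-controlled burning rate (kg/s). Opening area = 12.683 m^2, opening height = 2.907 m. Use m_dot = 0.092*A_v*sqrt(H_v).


sqrt(H_v) = 1.7050
m_dot = 0.092 * 12.683 * 1.7050 = 1.9894 kg/s

1.9894 kg/s


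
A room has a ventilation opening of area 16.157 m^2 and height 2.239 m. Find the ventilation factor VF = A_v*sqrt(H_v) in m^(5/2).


sqrt(H_v) = 1.4963
VF = 16.157 * 1.4963 = 24.176 m^(5/2)

24.176 m^(5/2)


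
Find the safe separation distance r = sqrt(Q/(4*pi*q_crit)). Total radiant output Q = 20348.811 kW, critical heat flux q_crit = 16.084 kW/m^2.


4*pi*q_crit = 202.12
Q/(4*pi*q_crit) = 100.68
r = sqrt(100.68) = 10.034 m

10.034 m


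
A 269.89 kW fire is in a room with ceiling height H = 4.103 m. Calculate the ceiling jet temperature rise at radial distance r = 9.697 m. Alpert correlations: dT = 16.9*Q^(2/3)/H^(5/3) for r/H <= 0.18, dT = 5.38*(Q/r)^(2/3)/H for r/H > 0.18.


r/H = 9.697 / 4.103 = 2.3634
r/H > 0.18, so dT = 5.38*(Q/r)^(2/3)/H
Q/r = 27.832
(Q/r)^(2/3) = 9.1840
dT = 5.38 * 9.1840 / 4.103 = 12.042 K

12.042 K


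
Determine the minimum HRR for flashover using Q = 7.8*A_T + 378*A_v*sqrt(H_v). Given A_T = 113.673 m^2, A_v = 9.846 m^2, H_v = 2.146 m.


7.8*A_T = 886.65
sqrt(H_v) = 1.4649
378*A_v*sqrt(H_v) = 5452.1
Q = 886.65 + 5452.1 = 6338.8 kW

6338.8 kW


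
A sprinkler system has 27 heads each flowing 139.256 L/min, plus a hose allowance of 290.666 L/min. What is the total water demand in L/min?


Sprinkler demand = 27 * 139.256 = 3759.912 L/min
Total = 3759.912 + 290.666 = 4050.578 L/min

4050.578 L/min


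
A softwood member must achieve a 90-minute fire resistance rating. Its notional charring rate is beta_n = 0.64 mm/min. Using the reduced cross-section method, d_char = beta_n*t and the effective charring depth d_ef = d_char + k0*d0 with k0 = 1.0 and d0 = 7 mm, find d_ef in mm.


d_char = 0.64 * 90 = 57.6 mm
d_ef = 57.6 + 1.0*7 = 64.6 mm

64.6 mm


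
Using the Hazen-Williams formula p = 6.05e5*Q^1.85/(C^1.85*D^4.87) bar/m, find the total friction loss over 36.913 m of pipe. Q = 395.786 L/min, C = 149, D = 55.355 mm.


Q^1.85 = 63871
C^1.85 = 10481
D^4.87 = 3.0844e+08
p/m = 0.011953 bar/m
p_total = 0.011953 * 36.913 = 0.44123 bar

0.44123 bar


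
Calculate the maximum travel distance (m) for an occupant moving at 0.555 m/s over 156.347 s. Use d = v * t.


d = 0.555 * 156.347 = 86.773 m

86.773 m


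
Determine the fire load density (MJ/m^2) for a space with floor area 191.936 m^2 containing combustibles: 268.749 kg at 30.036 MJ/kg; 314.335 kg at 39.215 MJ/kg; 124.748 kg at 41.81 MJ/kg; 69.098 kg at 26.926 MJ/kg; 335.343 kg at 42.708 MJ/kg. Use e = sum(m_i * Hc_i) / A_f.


Total energy = 268.749*30.036 + 314.335*39.215 + 124.748*41.81 + 69.098*26.926 + 335.343*42.708
= 8072.145 + 12326.65 + 5215.714 + 1860.533 + 14321.83
= 41796.87 MJ
e = 41796.87 / 191.936 = 217.76 MJ/m^2

217.76 MJ/m^2


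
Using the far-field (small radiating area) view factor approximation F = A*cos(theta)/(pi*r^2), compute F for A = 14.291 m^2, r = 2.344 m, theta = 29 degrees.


cos(29 deg) = 0.87462
pi*r^2 = 17.261
F = 14.291 * 0.87462 / 17.261 = 0.72413

0.72413


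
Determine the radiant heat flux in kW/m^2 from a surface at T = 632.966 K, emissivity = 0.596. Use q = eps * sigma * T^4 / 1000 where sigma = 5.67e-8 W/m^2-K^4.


T^4 = 1.6052e+11
q = 0.596 * 5.67e-8 * 1.6052e+11 / 1000 = 5.4244 kW/m^2

5.4244 kW/m^2


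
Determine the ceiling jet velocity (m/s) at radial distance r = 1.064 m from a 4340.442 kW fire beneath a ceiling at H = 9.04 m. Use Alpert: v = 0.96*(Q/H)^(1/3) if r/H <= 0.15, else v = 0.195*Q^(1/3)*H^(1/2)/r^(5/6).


r/H = 1.064 / 9.04 = 0.11770
r/H <= 0.15, so v = 0.96*(Q/H)^(1/3)
Q/H = 480.14
(Q/H)^(1/3) = 7.8305
v = 0.96 * 7.8305 = 7.5173 m/s

7.5173 m/s


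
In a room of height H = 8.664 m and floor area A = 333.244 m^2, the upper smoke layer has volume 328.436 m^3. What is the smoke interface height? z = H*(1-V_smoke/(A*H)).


V/(A*H) = 0.11375
1 - 0.11375 = 0.88625
z = 8.664 * 0.88625 = 7.6784 m

7.6784 m


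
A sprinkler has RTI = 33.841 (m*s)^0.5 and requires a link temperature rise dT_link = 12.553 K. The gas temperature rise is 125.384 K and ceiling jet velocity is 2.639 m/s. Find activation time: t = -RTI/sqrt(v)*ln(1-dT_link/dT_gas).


dT_link/dT_gas = 0.10012
ln(1 - 0.10012) = -0.10549
t = -33.841 / sqrt(2.639) * -0.10549 = 2.1975 s

2.1975 s


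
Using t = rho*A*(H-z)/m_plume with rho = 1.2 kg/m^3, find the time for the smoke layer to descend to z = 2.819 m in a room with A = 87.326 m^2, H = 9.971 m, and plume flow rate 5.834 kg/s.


H - z = 7.152 m
t = 1.2 * 87.326 * 7.152 / 5.834 = 128.47 s

128.47 s


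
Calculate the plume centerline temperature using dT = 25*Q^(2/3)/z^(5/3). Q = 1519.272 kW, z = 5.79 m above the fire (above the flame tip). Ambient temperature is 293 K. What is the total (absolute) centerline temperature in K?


Q^(2/3) = 132.16
z^(5/3) = 18.669
dT = 25 * 132.16 / 18.669 = 176.97 K
T = 293 + 176.97 = 469.97 K

469.97 K


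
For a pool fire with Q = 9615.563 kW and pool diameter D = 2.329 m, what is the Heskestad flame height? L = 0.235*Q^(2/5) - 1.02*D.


Q^(2/5) = 39.191
0.235 * Q^(2/5) = 9.2100
1.02 * D = 2.3756
L = 6.8344 m

6.8344 m


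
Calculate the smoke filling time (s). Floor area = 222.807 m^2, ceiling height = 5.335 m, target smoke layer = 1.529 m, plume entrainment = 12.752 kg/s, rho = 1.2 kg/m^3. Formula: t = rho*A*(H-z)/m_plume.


H - z = 3.806 m
t = 1.2 * 222.807 * 3.806 / 12.752 = 79.800 s

79.800 s


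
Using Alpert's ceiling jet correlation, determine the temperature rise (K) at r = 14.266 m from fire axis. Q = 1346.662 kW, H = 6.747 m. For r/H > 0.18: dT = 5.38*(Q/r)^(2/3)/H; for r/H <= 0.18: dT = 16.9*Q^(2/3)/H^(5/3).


r/H = 14.266 / 6.747 = 2.1144
r/H > 0.18, so dT = 5.38*(Q/r)^(2/3)/H
Q/r = 94.397
(Q/r)^(2/3) = 20.732
dT = 5.38 * 20.732 / 6.747 = 16.531 K

16.531 K


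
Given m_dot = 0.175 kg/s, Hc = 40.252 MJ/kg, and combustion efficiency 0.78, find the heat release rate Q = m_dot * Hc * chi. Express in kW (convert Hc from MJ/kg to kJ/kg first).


Hc = 40.252 MJ/kg = 40.252 * 1000 kJ/kg = 40252 kJ/kg
Q = 0.175 kg/s * 40252 kJ/kg * 0.78 = 5494.398 kW

5494.398 kW


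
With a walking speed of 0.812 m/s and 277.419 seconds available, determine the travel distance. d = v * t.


d = 0.812 * 277.419 = 225.26 m

225.26 m


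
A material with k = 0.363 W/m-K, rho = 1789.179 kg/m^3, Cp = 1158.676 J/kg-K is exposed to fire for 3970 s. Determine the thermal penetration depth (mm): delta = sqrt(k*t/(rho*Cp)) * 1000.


alpha = 0.363 / (1789.179 * 1158.676) = 1.7510e-07 m^2/s
alpha * t = 0.00069515
delta = sqrt(0.00069515) * 1000 = 26.366 mm

26.366 mm


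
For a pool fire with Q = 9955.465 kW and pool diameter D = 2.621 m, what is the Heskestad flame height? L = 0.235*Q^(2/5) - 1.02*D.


Q^(2/5) = 39.740
0.235 * Q^(2/5) = 9.3388
1.02 * D = 2.6734
L = 6.6654 m

6.6654 m


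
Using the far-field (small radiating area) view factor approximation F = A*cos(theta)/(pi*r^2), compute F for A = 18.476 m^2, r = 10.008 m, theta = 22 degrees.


cos(22 deg) = 0.92718
pi*r^2 = 314.66
F = 18.476 * 0.92718 / 314.66 = 0.054441

0.054441


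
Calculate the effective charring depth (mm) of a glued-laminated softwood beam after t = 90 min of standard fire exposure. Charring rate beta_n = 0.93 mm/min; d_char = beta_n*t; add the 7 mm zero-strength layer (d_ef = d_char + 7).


d_char = 0.93 * 90 = 83.7 mm
d_ef = 83.7 + 1.0*7 = 90.7 mm

90.7 mm


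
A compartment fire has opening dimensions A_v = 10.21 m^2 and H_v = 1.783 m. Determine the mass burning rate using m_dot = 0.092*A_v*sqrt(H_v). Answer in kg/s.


sqrt(H_v) = 1.3353
m_dot = 0.092 * 10.21 * 1.3353 = 1.2543 kg/s

1.2543 kg/s


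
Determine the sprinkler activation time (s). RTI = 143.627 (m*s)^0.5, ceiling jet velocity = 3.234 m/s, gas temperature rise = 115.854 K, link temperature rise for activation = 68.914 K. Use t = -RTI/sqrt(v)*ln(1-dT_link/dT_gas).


dT_link/dT_gas = 0.59483
ln(1 - 0.59483) = -0.90346
t = -143.627 / sqrt(3.234) * -0.90346 = 72.156 s

72.156 s


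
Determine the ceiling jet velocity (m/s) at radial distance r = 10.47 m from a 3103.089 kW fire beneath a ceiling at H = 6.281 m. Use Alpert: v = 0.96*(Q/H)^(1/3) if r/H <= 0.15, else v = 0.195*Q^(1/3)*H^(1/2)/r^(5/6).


r/H = 10.47 / 6.281 = 1.6669
r/H > 0.15, so v = 0.195*Q^(1/3)*H^(1/2)/r^(5/6)
Q^(1/3) = 14.586
H^(1/2) = 2.5062
r^(5/6) = 7.0787
v = 0.195 * 14.586 * 2.5062 / 7.0787 = 1.0070 m/s

1.0070 m/s


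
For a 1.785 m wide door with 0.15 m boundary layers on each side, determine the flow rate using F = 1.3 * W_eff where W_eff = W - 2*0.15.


W_eff = 1.785 - 0.30 = 1.485 m
F = 1.3 * 1.485 = 1.9305 persons/s

1.9305 persons/s


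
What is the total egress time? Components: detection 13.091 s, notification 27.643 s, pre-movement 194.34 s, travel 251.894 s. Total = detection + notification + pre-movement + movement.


Total = 13.091 + 27.643 + 194.34 + 251.894 = 486.968 s

486.968 s


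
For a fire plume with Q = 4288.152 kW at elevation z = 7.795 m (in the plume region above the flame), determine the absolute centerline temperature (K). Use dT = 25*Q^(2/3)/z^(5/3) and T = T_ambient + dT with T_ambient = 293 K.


Q^(2/3) = 263.95
z^(5/3) = 30.645
dT = 25 * 263.95 / 30.645 = 215.32 K
T = 293 + 215.32 = 508.32 K

508.32 K


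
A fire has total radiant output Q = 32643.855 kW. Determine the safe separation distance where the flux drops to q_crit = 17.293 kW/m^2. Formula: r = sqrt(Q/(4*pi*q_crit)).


4*pi*q_crit = 217.31
Q/(4*pi*q_crit) = 150.22
r = sqrt(150.22) = 12.256 m

12.256 m


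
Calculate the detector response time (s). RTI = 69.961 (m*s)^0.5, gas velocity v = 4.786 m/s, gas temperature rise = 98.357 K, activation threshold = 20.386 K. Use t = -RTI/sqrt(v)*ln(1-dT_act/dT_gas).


dT_act/dT_gas = 0.20727
ln(1 - 0.20727) = -0.23227
t = -69.961 / sqrt(4.786) * -0.23227 = 7.4277 s

7.4277 s


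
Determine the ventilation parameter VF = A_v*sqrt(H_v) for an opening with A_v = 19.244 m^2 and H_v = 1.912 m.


sqrt(H_v) = 1.3828
VF = 19.244 * 1.3828 = 26.610 m^(5/2)

26.610 m^(5/2)


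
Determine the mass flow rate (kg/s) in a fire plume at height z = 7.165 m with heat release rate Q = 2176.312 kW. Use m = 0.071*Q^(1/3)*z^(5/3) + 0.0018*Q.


Q^(1/3) = 12.959
z^(5/3) = 26.629
First term = 0.071 * 12.959 * 26.629 = 24.501
Second term = 0.0018 * 2176.312 = 3.9174
m = 28.419 kg/s

28.419 kg/s


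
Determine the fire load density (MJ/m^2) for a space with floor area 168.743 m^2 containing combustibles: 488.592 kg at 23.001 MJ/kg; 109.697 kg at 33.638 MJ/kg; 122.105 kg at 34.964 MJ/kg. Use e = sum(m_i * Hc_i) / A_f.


Total energy = 488.592*23.001 + 109.697*33.638 + 122.105*34.964
= 11238.10 + 3689.988 + 4269.279
= 19197.37 MJ
e = 19197.37 / 168.743 = 113.77 MJ/m^2

113.77 MJ/m^2


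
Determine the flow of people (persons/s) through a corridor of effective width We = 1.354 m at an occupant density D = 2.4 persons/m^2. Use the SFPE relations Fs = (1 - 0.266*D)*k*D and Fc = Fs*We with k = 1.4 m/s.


1 - 0.266*D = 1 - 0.266*2.4 = 0.36160
Fs = 0.36160 * 1.4 * 2.4 = 1.2150 persons/(s*m)
Fc = 1.2150 * 1.354 = 1.6451 persons/s

1.6451 persons/s


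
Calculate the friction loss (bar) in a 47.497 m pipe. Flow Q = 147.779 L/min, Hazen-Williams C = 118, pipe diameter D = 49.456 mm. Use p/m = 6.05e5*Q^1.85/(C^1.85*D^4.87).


Q^1.85 = 10322
C^1.85 = 6807.4
D^4.87 = 1.7817e+08
p/m = 0.0051489 bar/m
p_total = 0.0051489 * 47.497 = 0.24456 bar

0.24456 bar


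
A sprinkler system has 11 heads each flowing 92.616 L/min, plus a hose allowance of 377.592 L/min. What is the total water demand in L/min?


Sprinkler demand = 11 * 92.616 = 1018.776 L/min
Total = 1018.776 + 377.592 = 1396.368 L/min

1396.368 L/min


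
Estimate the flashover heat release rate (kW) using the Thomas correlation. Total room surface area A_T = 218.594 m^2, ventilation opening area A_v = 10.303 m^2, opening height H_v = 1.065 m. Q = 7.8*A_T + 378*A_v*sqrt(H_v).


7.8*A_T = 1705.0
sqrt(H_v) = 1.0320
378*A_v*sqrt(H_v) = 4019.1
Q = 1705.0 + 4019.1 = 5724.1 kW

5724.1 kW


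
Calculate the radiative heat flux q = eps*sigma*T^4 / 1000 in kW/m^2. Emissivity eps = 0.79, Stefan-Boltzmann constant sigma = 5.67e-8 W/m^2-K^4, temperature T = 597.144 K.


T^4 = 1.2715e+11
q = 0.79 * 5.67e-8 * 1.2715e+11 / 1000 = 5.6954 kW/m^2

5.6954 kW/m^2


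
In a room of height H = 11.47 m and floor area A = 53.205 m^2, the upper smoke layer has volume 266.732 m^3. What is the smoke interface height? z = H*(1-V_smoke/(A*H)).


V/(A*H) = 0.43708
1 - 0.43708 = 0.56292
z = 11.47 * 0.56292 = 6.4567 m

6.4567 m


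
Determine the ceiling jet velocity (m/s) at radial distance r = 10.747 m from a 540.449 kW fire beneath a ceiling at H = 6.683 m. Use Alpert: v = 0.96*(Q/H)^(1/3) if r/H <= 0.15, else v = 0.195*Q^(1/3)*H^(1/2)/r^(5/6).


r/H = 10.747 / 6.683 = 1.6081
r/H > 0.15, so v = 0.195*Q^(1/3)*H^(1/2)/r^(5/6)
Q^(1/3) = 8.1455
H^(1/2) = 2.5851
r^(5/6) = 7.2345
v = 0.195 * 8.1455 * 2.5851 / 7.2345 = 0.56759 m/s

0.56759 m/s


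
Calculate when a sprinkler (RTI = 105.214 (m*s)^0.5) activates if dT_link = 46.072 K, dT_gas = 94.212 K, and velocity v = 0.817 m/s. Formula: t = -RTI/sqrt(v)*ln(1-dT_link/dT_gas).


dT_link/dT_gas = 0.48902
ln(1 - 0.48902) = -0.67143
t = -105.214 / sqrt(0.817) * -0.67143 = 78.157 s

78.157 s


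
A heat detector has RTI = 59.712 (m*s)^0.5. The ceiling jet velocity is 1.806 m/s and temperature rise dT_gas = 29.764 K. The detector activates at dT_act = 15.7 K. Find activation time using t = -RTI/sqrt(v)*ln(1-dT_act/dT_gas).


dT_act/dT_gas = 0.52748
ln(1 - 0.52748) = -0.74968
t = -59.712 / sqrt(1.806) * -0.74968 = 33.310 s

33.310 s


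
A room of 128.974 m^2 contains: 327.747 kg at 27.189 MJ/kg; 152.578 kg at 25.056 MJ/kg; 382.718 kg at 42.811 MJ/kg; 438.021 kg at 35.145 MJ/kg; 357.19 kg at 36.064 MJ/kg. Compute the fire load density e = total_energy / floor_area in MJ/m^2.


Total energy = 327.747*27.189 + 152.578*25.056 + 382.718*42.811 + 438.021*35.145 + 357.19*36.064
= 8911.113 + 3822.994 + 16384.54 + 15394.25 + 12881.70
= 57394.60 MJ
e = 57394.60 / 128.974 = 445.01 MJ/m^2

445.01 MJ/m^2


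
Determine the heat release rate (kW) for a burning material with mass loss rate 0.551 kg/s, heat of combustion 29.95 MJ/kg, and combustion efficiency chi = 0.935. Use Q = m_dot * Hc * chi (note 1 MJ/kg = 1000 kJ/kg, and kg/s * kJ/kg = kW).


Hc = 29.95 MJ/kg = 29.95 * 1000 kJ/kg = 29950 kJ/kg
Q = 0.551 kg/s * 29950 kJ/kg * 0.935 = 15430 kW

15430 kW


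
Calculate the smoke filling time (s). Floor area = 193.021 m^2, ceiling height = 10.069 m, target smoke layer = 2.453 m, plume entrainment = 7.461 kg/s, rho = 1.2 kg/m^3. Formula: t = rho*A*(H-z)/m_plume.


H - z = 7.616 m
t = 1.2 * 193.021 * 7.616 / 7.461 = 236.44 s

236.44 s


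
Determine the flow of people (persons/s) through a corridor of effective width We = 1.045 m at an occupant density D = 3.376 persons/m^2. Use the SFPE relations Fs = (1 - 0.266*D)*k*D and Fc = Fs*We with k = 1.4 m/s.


1 - 0.266*D = 1 - 0.266*3.376 = 0.10198
Fs = 0.10198 * 1.4 * 3.376 = 0.48202 persons/(s*m)
Fc = 0.48202 * 1.045 = 0.50371 persons/s

0.50371 persons/s


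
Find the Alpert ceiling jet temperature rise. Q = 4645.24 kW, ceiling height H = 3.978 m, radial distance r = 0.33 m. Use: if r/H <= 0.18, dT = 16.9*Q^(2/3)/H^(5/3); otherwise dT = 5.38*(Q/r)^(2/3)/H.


r/H = 0.33 / 3.978 = 0.082956
r/H <= 0.18, so dT = 16.9*Q^(2/3)/H^(5/3)
Q^(2/3) = 278.40
H^(5/3) = 9.9871
dT = 16.9 * 278.40 / 9.9871 = 471.10 K

471.10 K


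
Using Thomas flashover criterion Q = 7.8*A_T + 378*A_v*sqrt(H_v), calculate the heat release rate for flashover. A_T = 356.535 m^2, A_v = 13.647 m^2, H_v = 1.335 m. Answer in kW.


7.8*A_T = 2780.973
sqrt(H_v) = 1.1554
378*A_v*sqrt(H_v) = 5960.3
Q = 2780.973 + 5960.3 = 8741.3 kW

8741.3 kW


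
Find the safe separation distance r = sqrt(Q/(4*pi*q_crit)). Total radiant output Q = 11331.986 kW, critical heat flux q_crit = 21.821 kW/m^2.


4*pi*q_crit = 274.21
Q/(4*pi*q_crit) = 41.326
r = sqrt(41.326) = 6.4285 m

6.4285 m


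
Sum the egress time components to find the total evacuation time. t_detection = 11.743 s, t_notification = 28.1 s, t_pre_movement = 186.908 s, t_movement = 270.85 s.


Total = 11.743 + 28.1 + 186.908 + 270.85 = 497.601 s

497.601 s


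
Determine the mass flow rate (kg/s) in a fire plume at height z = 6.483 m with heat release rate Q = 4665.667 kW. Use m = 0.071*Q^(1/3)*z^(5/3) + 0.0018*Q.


Q^(1/3) = 16.710
z^(5/3) = 22.540
First term = 0.071 * 16.710 * 22.540 = 26.742
Second term = 0.0018 * 4665.667 = 8.3982
m = 35.140 kg/s

35.140 kg/s


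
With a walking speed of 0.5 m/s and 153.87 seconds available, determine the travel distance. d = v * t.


d = 0.5 * 153.87 = 76.935 m

76.935 m


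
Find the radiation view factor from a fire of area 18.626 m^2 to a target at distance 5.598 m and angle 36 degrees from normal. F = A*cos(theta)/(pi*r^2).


cos(36 deg) = 0.80902
pi*r^2 = 98.450
F = 18.626 * 0.80902 / 98.450 = 0.15306

0.15306


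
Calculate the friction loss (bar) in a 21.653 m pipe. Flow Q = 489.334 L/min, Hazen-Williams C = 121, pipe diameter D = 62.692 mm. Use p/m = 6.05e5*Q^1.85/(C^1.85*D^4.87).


Q^1.85 = 94574
C^1.85 = 7131.0
D^4.87 = 5.6549e+08
p/m = 0.014189 bar/m
p_total = 0.014189 * 21.653 = 0.30723 bar

0.30723 bar


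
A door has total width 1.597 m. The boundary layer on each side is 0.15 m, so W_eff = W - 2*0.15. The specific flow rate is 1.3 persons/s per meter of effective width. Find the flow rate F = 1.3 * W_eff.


W_eff = 1.597 - 0.30 = 1.297 m
F = 1.3 * 1.297 = 1.6861 persons/s

1.6861 persons/s


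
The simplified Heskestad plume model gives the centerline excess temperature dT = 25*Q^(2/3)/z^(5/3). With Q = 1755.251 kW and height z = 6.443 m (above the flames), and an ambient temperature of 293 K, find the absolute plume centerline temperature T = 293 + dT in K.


Q^(2/3) = 145.51
z^(5/3) = 22.309
dT = 25 * 145.51 / 22.309 = 163.06 K
T = 293 + 163.06 = 456.06 K

456.06 K


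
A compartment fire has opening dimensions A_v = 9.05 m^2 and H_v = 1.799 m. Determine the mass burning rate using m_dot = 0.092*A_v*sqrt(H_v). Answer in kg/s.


sqrt(H_v) = 1.3413
m_dot = 0.092 * 9.05 * 1.3413 = 1.1167 kg/s

1.1167 kg/s


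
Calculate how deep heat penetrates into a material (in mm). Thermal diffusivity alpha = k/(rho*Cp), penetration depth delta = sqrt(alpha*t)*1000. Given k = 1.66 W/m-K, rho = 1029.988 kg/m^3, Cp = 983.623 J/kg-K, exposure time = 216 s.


alpha = 1.66 / (1029.988 * 983.623) = 1.6385e-06 m^2/s
alpha * t = 0.00035392
delta = sqrt(0.00035392) * 1000 = 18.813 mm

18.813 mm


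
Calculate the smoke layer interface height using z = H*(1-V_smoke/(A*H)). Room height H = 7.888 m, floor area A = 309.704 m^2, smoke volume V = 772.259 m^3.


V/(A*H) = 0.31612
1 - 0.31612 = 0.68388
z = 7.888 * 0.68388 = 5.3945 m

5.3945 m


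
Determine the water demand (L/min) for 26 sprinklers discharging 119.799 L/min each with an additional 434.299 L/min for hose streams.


Sprinkler demand = 26 * 119.799 = 3114.774 L/min
Total = 3114.774 + 434.299 = 3549.073 L/min

3549.073 L/min


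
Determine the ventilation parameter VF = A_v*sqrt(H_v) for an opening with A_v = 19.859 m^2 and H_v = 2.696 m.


sqrt(H_v) = 1.6420
VF = 19.859 * 1.6420 = 32.607 m^(5/2)

32.607 m^(5/2)


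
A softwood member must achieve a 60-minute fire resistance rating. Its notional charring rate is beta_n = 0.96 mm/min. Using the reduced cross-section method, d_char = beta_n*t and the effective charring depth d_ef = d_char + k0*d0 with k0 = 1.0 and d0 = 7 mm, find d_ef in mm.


d_char = 0.96 * 60 = 57.6 mm
d_ef = 57.6 + 1.0*7 = 64.6 mm

64.6 mm


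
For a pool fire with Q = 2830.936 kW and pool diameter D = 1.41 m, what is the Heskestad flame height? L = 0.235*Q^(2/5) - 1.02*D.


Q^(2/5) = 24.031
0.235 * Q^(2/5) = 5.6473
1.02 * D = 1.4382
L = 4.2091 m

4.2091 m


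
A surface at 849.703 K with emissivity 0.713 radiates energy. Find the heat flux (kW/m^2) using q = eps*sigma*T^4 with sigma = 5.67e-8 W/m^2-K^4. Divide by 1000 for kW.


T^4 = 5.2128e+11
q = 0.713 * 5.67e-8 * 5.2128e+11 / 1000 = 21.074 kW/m^2

21.074 kW/m^2


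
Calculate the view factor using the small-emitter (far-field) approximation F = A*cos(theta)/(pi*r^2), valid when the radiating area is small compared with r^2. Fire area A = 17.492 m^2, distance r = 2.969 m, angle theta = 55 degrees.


cos(55 deg) = 0.57358
pi*r^2 = 27.693
F = 17.492 * 0.57358 / 27.693 = 0.36229

0.36229


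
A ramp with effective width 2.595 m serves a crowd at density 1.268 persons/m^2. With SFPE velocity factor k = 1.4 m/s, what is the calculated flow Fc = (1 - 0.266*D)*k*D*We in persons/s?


1 - 0.266*D = 1 - 0.266*1.268 = 0.66271
Fs = 0.66271 * 1.4 * 1.268 = 1.1764 persons/(s*m)
Fc = 1.1764 * 2.595 = 3.0529 persons/s

3.0529 persons/s


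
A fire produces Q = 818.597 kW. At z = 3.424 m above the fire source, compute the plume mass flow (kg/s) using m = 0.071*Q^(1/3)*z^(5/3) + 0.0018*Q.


Q^(1/3) = 9.3546
z^(5/3) = 7.7784
First term = 0.071 * 9.3546 * 7.7784 = 5.1662
Second term = 0.0018 * 818.597 = 1.4735
m = 6.6397 kg/s

6.6397 kg/s


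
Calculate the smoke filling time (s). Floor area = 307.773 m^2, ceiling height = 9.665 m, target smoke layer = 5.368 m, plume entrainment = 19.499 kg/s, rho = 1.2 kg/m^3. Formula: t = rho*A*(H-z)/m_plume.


H - z = 4.297 m
t = 1.2 * 307.773 * 4.297 / 19.499 = 81.389 s

81.389 s


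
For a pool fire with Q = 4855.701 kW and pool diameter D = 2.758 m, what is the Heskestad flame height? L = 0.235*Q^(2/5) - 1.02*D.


Q^(2/5) = 29.820
0.235 * Q^(2/5) = 7.0076
1.02 * D = 2.8132
L = 4.1944 m

4.1944 m


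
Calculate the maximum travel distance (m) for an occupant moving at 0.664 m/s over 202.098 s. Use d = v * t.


d = 0.664 * 202.098 = 134.19 m

134.19 m


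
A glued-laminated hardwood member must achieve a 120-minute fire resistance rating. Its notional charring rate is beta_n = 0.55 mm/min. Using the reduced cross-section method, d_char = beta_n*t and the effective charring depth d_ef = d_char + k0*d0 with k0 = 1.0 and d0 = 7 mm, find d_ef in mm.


d_char = 0.55 * 120 = 66 mm
d_ef = 66 + 1.0*7 = 73 mm

73 mm


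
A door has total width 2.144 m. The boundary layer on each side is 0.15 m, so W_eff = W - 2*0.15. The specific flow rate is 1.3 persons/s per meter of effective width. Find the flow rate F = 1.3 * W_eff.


W_eff = 2.144 - 0.30 = 1.844 m
F = 1.3 * 1.844 = 2.3972 persons/s

2.3972 persons/s


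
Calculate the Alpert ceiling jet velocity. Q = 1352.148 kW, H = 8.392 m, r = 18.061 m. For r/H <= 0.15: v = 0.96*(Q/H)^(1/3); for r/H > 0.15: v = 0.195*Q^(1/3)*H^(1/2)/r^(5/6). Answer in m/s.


r/H = 18.061 / 8.392 = 2.1522
r/H > 0.15, so v = 0.195*Q^(1/3)*H^(1/2)/r^(5/6)
Q^(1/3) = 11.058
H^(1/2) = 2.8969
r^(5/6) = 11.150
v = 0.195 * 11.058 * 2.8969 / 11.150 = 0.56022 m/s

0.56022 m/s


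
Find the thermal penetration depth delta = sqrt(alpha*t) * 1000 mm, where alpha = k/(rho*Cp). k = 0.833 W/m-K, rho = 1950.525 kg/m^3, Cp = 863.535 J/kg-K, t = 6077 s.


alpha = 0.833 / (1950.525 * 863.535) = 4.9455e-07 m^2/s
alpha * t = 0.0030054
delta = sqrt(0.0030054) * 1000 = 54.822 mm

54.822 mm


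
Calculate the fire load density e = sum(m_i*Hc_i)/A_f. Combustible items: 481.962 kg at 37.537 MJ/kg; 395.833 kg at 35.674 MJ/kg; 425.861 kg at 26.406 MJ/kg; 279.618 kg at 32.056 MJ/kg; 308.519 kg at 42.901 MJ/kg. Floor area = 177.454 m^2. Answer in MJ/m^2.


Total energy = 481.962*37.537 + 395.833*35.674 + 425.861*26.406 + 279.618*32.056 + 308.519*42.901
= 18091.41 + 14120.95 + 11245.29 + 8963.435 + 13235.77
= 65656.85 MJ
e = 65656.85 / 177.454 = 369.99 MJ/m^2

369.99 MJ/m^2


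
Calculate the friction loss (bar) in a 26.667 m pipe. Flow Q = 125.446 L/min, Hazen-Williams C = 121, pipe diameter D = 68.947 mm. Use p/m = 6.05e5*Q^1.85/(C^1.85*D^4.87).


Q^1.85 = 7623.3
C^1.85 = 7131.0
D^4.87 = 8.9861e+08
p/m = 0.00071974 bar/m
p_total = 0.00071974 * 26.667 = 0.019193 bar

0.019193 bar


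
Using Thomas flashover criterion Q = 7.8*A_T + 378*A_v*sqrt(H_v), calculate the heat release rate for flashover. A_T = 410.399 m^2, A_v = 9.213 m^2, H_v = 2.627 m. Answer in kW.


7.8*A_T = 3201.1
sqrt(H_v) = 1.6208
378*A_v*sqrt(H_v) = 5644.5
Q = 3201.1 + 5644.5 = 8845.6 kW

8845.6 kW


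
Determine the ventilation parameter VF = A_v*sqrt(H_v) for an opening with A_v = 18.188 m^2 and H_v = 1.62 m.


sqrt(H_v) = 1.2728
VF = 18.188 * 1.2728 = 23.150 m^(5/2)

23.150 m^(5/2)


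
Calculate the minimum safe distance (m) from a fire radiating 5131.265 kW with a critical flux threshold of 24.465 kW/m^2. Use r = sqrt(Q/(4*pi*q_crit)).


4*pi*q_crit = 307.44
Q/(4*pi*q_crit) = 16.691
r = sqrt(16.691) = 4.0854 m

4.0854 m


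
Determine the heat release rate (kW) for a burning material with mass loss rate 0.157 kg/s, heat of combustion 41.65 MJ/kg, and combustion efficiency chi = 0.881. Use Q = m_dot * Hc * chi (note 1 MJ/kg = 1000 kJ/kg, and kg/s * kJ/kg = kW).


Hc = 41.65 MJ/kg = 41.65 * 1000 kJ/kg = 41650 kJ/kg
Q = 0.157 kg/s * 41650 kJ/kg * 0.881 = 5760.9 kW

5760.9 kW


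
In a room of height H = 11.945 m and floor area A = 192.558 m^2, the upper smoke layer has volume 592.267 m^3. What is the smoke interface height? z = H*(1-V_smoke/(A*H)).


V/(A*H) = 0.25750
1 - 0.25750 = 0.74250
z = 11.945 * 0.74250 = 8.8692 m

8.8692 m


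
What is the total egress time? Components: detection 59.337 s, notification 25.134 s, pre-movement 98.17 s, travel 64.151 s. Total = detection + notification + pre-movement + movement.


Total = 59.337 + 25.134 + 98.17 + 64.151 = 246.792 s

246.792 s


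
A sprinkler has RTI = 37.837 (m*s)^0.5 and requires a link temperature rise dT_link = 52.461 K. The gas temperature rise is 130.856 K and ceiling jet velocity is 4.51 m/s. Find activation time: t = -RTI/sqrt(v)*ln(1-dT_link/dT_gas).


dT_link/dT_gas = 0.40091
ln(1 - 0.40091) = -0.51234
t = -37.837 / sqrt(4.51) * -0.51234 = 9.1282 s

9.1282 s


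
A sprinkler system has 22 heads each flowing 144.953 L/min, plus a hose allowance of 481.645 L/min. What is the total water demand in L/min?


Sprinkler demand = 22 * 144.953 = 3188.966 L/min
Total = 3188.966 + 481.645 = 3670.611 L/min

3670.611 L/min


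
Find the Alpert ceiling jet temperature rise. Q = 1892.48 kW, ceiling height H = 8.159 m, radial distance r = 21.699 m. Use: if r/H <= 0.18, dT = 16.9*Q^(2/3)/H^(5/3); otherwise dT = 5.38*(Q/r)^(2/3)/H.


r/H = 21.699 / 8.159 = 2.6595
r/H > 0.18, so dT = 5.38*(Q/r)^(2/3)/H
Q/r = 87.215
(Q/r)^(2/3) = 19.667
dT = 5.38 * 19.667 / 8.159 = 12.968 K

12.968 K


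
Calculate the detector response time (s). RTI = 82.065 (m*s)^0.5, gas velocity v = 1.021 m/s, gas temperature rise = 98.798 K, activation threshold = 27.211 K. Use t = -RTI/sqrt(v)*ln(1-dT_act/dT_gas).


dT_act/dT_gas = 0.27542
ln(1 - 0.27542) = -0.32216
t = -82.065 / sqrt(1.021) * -0.32216 = 26.165 s

26.165 s


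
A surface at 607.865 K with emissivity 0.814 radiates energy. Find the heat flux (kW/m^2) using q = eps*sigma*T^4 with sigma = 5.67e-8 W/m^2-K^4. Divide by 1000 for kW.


T^4 = 1.3653e+11
q = 0.814 * 5.67e-8 * 1.3653e+11 / 1000 = 6.3014 kW/m^2

6.3014 kW/m^2


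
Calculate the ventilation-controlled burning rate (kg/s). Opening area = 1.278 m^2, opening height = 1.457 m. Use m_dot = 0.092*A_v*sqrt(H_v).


sqrt(H_v) = 1.2071
m_dot = 0.092 * 1.278 * 1.2071 = 0.14192 kg/s

0.14192 kg/s


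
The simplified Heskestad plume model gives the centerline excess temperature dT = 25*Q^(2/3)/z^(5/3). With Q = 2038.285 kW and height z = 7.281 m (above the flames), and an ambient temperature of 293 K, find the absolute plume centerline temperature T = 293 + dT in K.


Q^(2/3) = 160.76
z^(5/3) = 27.352
dT = 25 * 160.76 / 27.352 = 146.94 K
T = 293 + 146.94 = 439.94 K

439.94 K


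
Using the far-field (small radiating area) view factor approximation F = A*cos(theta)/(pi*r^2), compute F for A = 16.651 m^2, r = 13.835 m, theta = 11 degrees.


cos(11 deg) = 0.98163
pi*r^2 = 601.32
F = 16.651 * 0.98163 / 601.32 = 0.027182

0.027182


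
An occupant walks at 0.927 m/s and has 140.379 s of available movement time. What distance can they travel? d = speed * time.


d = 0.927 * 140.379 = 130.13 m

130.13 m


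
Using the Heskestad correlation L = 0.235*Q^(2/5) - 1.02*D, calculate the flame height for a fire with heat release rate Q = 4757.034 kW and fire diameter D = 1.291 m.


Q^(2/5) = 29.576
0.235 * Q^(2/5) = 6.9503
1.02 * D = 1.3168
L = 5.6335 m

5.6335 m


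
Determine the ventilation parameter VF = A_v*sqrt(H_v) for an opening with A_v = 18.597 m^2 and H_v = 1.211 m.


sqrt(H_v) = 1.1005
VF = 18.597 * 1.1005 = 20.465 m^(5/2)

20.465 m^(5/2)


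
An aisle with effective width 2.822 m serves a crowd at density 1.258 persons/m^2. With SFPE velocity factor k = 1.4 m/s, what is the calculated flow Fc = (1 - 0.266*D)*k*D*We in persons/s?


1 - 0.266*D = 1 - 0.266*1.258 = 0.66537
Fs = 0.66537 * 1.4 * 1.258 = 1.1719 persons/(s*m)
Fc = 1.1719 * 2.822 = 3.3070 persons/s

3.3070 persons/s


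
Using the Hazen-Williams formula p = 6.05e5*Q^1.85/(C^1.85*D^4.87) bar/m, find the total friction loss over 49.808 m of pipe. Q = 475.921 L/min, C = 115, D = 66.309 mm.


Q^1.85 = 89834
C^1.85 = 6490.7
D^4.87 = 7.4312e+08
p/m = 0.011268 bar/m
p_total = 0.011268 * 49.808 = 0.56124 bar

0.56124 bar


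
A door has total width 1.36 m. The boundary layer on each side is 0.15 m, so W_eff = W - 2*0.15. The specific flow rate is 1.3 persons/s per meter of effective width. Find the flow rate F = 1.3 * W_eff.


W_eff = 1.36 - 0.30 = 1.06 m
F = 1.3 * 1.06 = 1.378 persons/s

1.378 persons/s


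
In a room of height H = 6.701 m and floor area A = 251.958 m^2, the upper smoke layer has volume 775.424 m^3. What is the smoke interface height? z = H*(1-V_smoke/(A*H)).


V/(A*H) = 0.45927
1 - 0.45927 = 0.54073
z = 6.701 * 0.54073 = 3.6234 m

3.6234 m


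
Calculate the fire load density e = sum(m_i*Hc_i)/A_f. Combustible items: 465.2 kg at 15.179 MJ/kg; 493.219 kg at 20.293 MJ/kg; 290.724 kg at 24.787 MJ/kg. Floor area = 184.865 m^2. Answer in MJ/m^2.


Total energy = 465.2*15.179 + 493.219*20.293 + 290.724*24.787
= 7061.271 + 10008.89 + 7206.176
= 24276.34 MJ
e = 24276.34 / 184.865 = 131.32 MJ/m^2

131.32 MJ/m^2


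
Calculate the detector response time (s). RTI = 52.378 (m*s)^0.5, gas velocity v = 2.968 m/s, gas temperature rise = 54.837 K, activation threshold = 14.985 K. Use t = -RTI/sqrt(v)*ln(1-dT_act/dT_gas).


dT_act/dT_gas = 0.27326
ln(1 - 0.27326) = -0.31919
t = -52.378 / sqrt(2.968) * -0.31919 = 9.7044 s

9.7044 s


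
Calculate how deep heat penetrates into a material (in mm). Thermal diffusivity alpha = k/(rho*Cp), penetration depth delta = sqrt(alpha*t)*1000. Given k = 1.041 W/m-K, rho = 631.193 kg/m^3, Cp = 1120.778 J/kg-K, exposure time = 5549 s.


alpha = 1.041 / (631.193 * 1120.778) = 1.4715e-06 m^2/s
alpha * t = 0.0081655
delta = sqrt(0.0081655) * 1000 = 90.363 mm

90.363 mm


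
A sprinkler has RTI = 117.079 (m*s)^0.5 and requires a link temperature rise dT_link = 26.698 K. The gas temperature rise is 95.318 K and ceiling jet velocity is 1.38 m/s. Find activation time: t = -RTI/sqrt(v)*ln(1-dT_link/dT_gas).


dT_link/dT_gas = 0.28009
ln(1 - 0.28009) = -0.32863
t = -117.079 / sqrt(1.38) * -0.32863 = 32.753 s

32.753 s


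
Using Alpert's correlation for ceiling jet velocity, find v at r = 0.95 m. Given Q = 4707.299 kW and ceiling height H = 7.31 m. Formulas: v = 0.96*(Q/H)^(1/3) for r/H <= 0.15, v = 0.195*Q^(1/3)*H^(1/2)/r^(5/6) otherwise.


r/H = 0.95 / 7.31 = 0.12996
r/H <= 0.15, so v = 0.96*(Q/H)^(1/3)
Q/H = 643.95
(Q/H)^(1/3) = 8.6354
v = 0.96 * 8.6354 = 8.2900 m/s

8.2900 m/s


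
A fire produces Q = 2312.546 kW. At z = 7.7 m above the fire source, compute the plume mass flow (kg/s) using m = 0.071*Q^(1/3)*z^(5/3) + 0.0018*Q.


Q^(1/3) = 13.224
z^(5/3) = 30.025
First term = 0.071 * 13.224 * 30.025 = 28.191
Second term = 0.0018 * 2312.546 = 4.1626
m = 32.353 kg/s

32.353 kg/s


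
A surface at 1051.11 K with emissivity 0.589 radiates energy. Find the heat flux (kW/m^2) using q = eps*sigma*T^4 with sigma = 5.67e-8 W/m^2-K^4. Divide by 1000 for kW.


T^4 = 1.2207e+12
q = 0.589 * 5.67e-8 * 1.2207e+12 / 1000 = 40.765 kW/m^2

40.765 kW/m^2


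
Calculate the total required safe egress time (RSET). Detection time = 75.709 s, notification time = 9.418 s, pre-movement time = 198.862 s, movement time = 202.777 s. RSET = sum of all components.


Total = 75.709 + 9.418 + 198.862 + 202.777 = 486.766 s

486.766 s


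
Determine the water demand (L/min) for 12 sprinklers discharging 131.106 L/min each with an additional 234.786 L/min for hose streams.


Sprinkler demand = 12 * 131.106 = 1573.272 L/min
Total = 1573.272 + 234.786 = 1808.058 L/min

1808.058 L/min


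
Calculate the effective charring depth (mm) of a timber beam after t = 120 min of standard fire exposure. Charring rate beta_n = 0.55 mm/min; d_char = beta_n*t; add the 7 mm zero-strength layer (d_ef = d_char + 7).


d_char = 0.55 * 120 = 66 mm
d_ef = 66 + 1.0*7 = 73 mm

73 mm


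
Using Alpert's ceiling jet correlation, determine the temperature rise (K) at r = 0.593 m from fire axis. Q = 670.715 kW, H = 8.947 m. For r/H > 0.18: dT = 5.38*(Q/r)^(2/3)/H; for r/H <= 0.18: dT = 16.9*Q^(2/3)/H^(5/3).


r/H = 0.593 / 8.947 = 0.066279
r/H <= 0.18, so dT = 16.9*Q^(2/3)/H^(5/3)
Q^(2/3) = 76.623
H^(5/3) = 38.559
dT = 16.9 * 76.623 / 38.559 = 33.583 K

33.583 K


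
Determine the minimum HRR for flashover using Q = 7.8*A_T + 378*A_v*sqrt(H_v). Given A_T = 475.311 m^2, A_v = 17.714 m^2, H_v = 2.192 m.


7.8*A_T = 3707.4
sqrt(H_v) = 1.4805
378*A_v*sqrt(H_v) = 9913.5
Q = 3707.4 + 9913.5 = 13621 kW

13621 kW


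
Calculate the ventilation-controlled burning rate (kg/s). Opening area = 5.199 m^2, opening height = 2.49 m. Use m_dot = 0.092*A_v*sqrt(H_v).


sqrt(H_v) = 1.5780
m_dot = 0.092 * 5.199 * 1.5780 = 0.75476 kg/s

0.75476 kg/s
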